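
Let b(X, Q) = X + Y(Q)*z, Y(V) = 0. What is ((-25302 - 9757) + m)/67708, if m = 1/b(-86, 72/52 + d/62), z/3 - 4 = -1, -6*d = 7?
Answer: -3015075/5822888 ≈ -0.51780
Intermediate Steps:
d = -7/6 (d = -1/6*7 = -7/6 ≈ -1.1667)
z = 9 (z = 12 + 3*(-1) = 12 - 3 = 9)
b(X, Q) = X (b(X, Q) = X + 0*9 = X + 0 = X)
m = -1/86 (m = 1/(-86) = -1/86 ≈ -0.011628)
((-25302 - 9757) + m)/67708 = ((-25302 - 9757) - 1/86)/67708 = (-35059 - 1/86)*(1/67708) = -3015075/86*1/67708 = -3015075/5822888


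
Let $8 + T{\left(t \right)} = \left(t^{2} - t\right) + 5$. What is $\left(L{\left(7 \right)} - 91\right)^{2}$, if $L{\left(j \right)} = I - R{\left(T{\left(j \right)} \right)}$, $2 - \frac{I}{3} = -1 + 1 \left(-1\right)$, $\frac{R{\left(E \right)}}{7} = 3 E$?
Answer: $806404$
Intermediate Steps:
$T{\left(t \right)} = -3 + t^{2} - t$ ($T{\left(t \right)} = -8 + \left(\left(t^{2} - t\right) + 5\right) = -8 + \left(5 + t^{2} - t\right) = -3 + t^{2} - t$)
$R{\left(E \right)} = 21 E$ ($R{\left(E \right)} = 7 \cdot 3 E = 21 E$)
$I = 12$ ($I = 6 - 3 \left(-1 + 1 \left(-1\right)\right) = 6 - 3 \left(-1 - 1\right) = 6 - -6 = 6 + 6 = 12$)
$L{\left(j \right)} = 75 - 21 j^{2} + 21 j$ ($L{\left(j \right)} = 12 - 21 \left(-3 + j^{2} - j\right) = 12 - \left(-63 - 21 j + 21 j^{2}\right) = 12 + \left(63 - 21 j^{2} + 21 j\right) = 75 - 21 j^{2} + 21 j$)
$\left(L{\left(7 \right)} - 91\right)^{2} = \left(\left(75 - 21 \cdot 7^{2} + 21 \cdot 7\right) - 91\right)^{2} = \left(\left(75 - 1029 + 147\right) - 91\right)^{2} = \left(-807 - 91\right)^{2} = \left(-898\right)^{2} = 806404$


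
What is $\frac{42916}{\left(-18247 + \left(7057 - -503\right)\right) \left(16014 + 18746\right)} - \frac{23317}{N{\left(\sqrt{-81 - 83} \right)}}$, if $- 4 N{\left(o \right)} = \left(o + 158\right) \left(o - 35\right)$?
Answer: $- \frac{2055028117547297}{135059305838490} - \frac{955997 i \sqrt{41}}{1454283} \approx -15.216 - 4.2092 i$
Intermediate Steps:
$N{\left(o \right)} = - \frac{\left(-35 + o\right) \left(158 + o\right)}{4}$ ($N{\left(o \right)} = - \frac{\left(o + 158\right) \left(o - 35\right)}{4} = - \frac{\left(158 + o\right) \left(-35 + o\right)}{4} = - \frac{\left(-35 + o\right) \left(158 + o\right)}{4}$)
$\frac{42916}{\left(-18247 + \left(7057 - -503\right)\right) \left(16014 + 18746\right)} - \frac{23317}{N{\left(\sqrt{-81 - 83} \right)}} = \frac{42916}{\left(-18247 + \left(7057 - -503\right)\right) \left(16014 + 18746\right)} - \frac{23317}{\frac{2765}{2} - \frac{123 \sqrt{-81 - 83}}{4} - \frac{\left(\sqrt{-81 - 83}\right)^{2}}{4}} = \frac{42916}{\left(-18247 + \left(7057 + 503\right)\right) 34760} - \frac{23317}{\frac{2765}{2} - \frac{123 \sqrt{-164}}{4} - \frac{\left(\sqrt{-164}\right)^{2}}{4}} = \frac{42916}{\left(-18247 + 7560\right) 34760} - \frac{23317}{\frac{2765}{2} - \frac{123 \cdot 2 i \sqrt{41}}{4} - \frac{\left(2 i \sqrt{41}\right)^{2}}{4}} = \frac{42916}{\left(-10687\right) 34760} - \frac{23317}{\frac{2765}{2} - \frac{123 i \sqrt{41}}{2} - -41} = \frac{42916}{-371480120} - \frac{23317}{\frac{2765}{2} - \frac{123 i \sqrt{41}}{2} + 41} = 42916 \left(- \frac{1}{371480120}\right) - \frac{23317}{\frac{2847}{2} - \frac{123 i \sqrt{41}}{2}} = - \frac{10729}{92870030} - \frac{23317}{\frac{2847}{2} - \frac{123 i \sqrt{41}}{2}}$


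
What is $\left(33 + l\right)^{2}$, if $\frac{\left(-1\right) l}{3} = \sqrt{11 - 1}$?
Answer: $1179 - 198 \sqrt{10} \approx 552.87$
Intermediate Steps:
$l = - 3 \sqrt{10}$ ($l = - 3 \sqrt{11 - 1} = - 3 \sqrt{10} \approx -9.4868$)
$\left(33 + l\right)^{2} = \left(33 - 3 \sqrt{10}\right)^{2}$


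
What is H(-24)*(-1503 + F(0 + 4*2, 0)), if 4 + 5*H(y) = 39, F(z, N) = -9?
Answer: -10584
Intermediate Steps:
H(y) = 7 (H(y) = -⅘ + (⅕)*39 = -⅘ + 39/5 = 7)
H(-24)*(-1503 + F(0 + 4*2, 0)) = 7*(-1503 - 9) = 7*(-1512) = -10584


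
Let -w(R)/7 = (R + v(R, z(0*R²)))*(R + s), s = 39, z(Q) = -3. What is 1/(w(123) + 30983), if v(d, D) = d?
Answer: -1/247981 ≈ -4.0326e-6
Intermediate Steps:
w(R) = -14*R*(39 + R) (w(R) = -7*(R + R)*(R + 39) = -7*2*R*(39 + R) = -14*R*(39 + R))
1/(w(123) + 30983) = 1/(14*123*(-39 - 1*123) + 30983) = 1/(14*123*(-39 - 123) + 30983) = 1/(14*123*(-162) + 30983) = 1/(-278964 + 30983) = 1/(-247981) = -1/247981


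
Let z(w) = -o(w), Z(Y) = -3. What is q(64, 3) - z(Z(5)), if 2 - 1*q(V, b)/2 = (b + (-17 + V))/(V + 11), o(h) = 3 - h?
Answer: 26/3 ≈ 8.6667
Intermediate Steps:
q(V, b) = 4 - 2*(-17 + V + b)/(11 + V) (q(V, b) = 4 - 2*(b + (-17 + V))/(V + 11) = 4 - 2*(-17 + V + b)/(11 + V))
z(w) = -3 + w (z(w) = -(3 - w) = -3 + w)
q(64, 3) - z(Z(5)) = 2*(39 + 64 - 1*3)/(11 + 64) - (-3 - 3) = 2*(39 + 64 - 3)/75 - 1*(-6) = 2*(1/75)*100 + 6 = 8/3 + 6 = 26/3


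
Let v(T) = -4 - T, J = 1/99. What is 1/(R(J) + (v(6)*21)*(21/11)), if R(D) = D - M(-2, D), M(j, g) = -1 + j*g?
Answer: -33/13196 ≈ -0.0025008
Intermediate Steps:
J = 1/99 ≈ 0.010101
M(j, g) = -1 + g*j
R(D) = 1 + 3*D (R(D) = D - (-1 + D*(-2)) = D - (-1 - 2*D) = D + (1 + 2*D) = 1 + 3*D)
1/(R(J) + (v(6)*21)*(21/11)) = 1/((1 + 3*(1/99)) + ((-4 - 1*6)*21)*(21/11)) = 1/((1 + 1/33) + ((-4 - 6)*21)*(21*(1/11))) = 1/(34/33 - 10*21*(21/11)) = 1/(34/33 - 210*21/11) = 1/(34/33 - 4410/11) = 1/(-13196/33) = -33/13196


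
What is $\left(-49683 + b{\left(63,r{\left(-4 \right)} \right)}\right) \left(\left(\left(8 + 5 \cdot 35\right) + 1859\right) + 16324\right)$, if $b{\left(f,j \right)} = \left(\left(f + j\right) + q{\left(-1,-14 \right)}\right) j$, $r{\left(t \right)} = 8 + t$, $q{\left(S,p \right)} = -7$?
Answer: $-908070138$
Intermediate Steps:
$b{\left(f,j \right)} = j \left(-7 + f + j\right)$ ($b{\left(f,j \right)} = \left(\left(f + j\right) - 7\right) j = \left(-7 + f + j\right) j = j \left(-7 + f + j\right)$)
$\left(-49683 + b{\left(63,r{\left(-4 \right)} \right)}\right) \left(\left(\left(8 + 5 \cdot 35\right) + 1859\right) + 16324\right) = \left(-49683 + \left(8 - 4\right) \left(-7 + 63 + \left(8 - 4\right)\right)\right) \left(\left(\left(8 + 5 \cdot 35\right) + 1859\right) + 16324\right) = \left(-49683 + 4 \left(-7 + 63 + 4\right)\right) \left(\left(\left(8 + 175\right) + 1859\right) + 16324\right) = \left(-49683 + 4 \cdot 60\right) \left(\left(183 + 1859\right) + 16324\right) = \left(-49683 + 240\right) \left(2042 + 16324\right) = \left(-49443\right) 18366 = -908070138$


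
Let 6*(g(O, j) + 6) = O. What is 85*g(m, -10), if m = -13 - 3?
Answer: -2210/3 ≈ -736.67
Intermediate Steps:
m = -16
g(O, j) = -6 + O/6
85*g(m, -10) = 85*(-6 + (⅙)*(-16)) = 85*(-6 - 8/3) = 85*(-26/3) = -2210/3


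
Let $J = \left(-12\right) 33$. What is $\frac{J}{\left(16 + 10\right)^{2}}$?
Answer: $- \frac{99}{169} \approx -0.5858$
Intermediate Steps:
$J = -396$
$\frac{J}{\left(16 + 10\right)^{2}} = - \frac{396}{\left(16 + 10\right)^{2}} = - \frac{396}{26^{2}} = - \frac{396}{676} = \left(-396\right) \frac{1}{676} = - \frac{99}{169}$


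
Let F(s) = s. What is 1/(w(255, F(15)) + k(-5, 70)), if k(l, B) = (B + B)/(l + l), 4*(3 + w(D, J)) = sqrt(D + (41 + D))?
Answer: -272/4073 - 4*sqrt(551)/4073 ≈ -0.089834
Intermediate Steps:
w(D, J) = -3 + sqrt(41 + 2*D)/4 (w(D, J) = -3 + sqrt(D + (41 + D))/4 = -3 + sqrt(41 + 2*D)/4)
k(l, B) = B/l (k(l, B) = (2*B)/((2*l)) = (2*B)*(1/(2*l)) = B/l)
1/(w(255, F(15)) + k(-5, 70)) = 1/((-3 + sqrt(41 + 2*255)/4) + 70/(-5)) = 1/((-3 + sqrt(41 + 510)/4) + 70*(-1/5)) = 1/((-3 + sqrt(551)/4) - 14) = 1/(-17 + sqrt(551)/4)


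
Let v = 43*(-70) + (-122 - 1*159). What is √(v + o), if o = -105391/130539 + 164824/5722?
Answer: 2*I*√113782018113589568547/373472079 ≈ 57.123*I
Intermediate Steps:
v = -3291 (v = -3010 + (-122 - 159) = -3010 - 281 = -3291)
o = 10456456417/373472079 (o = -105391*1/130539 + 164824*(1/5722) = -105391/130539 + 82412/2861 = 10456456417/373472079 ≈ 27.998)
√(v + o) = √(-3291 + 10456456417/373472079) = √(-1218640155572/373472079) = 2*I*√113782018113589568547/373472079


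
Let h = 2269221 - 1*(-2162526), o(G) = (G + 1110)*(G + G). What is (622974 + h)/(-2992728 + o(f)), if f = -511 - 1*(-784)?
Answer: -1684907/745870 ≈ -2.2590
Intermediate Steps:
f = 273 (f = -511 + 784 = 273)
o(G) = 2*G*(1110 + G) (o(G) = (1110 + G)*(2*G) = 2*G*(1110 + G))
h = 4431747 (h = 2269221 + 2162526 = 4431747)
(622974 + h)/(-2992728 + o(f)) = (622974 + 4431747)/(-2992728 + 2*273*(1110 + 273)) = 5054721/(-2992728 + 2*273*1383) = 5054721/(-2992728 + 755118) = 5054721/(-2237610) = 5054721*(-1/2237610) = -1684907/745870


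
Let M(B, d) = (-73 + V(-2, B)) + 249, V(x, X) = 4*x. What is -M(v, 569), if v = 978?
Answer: -168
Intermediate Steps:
M(B, d) = 168 (M(B, d) = (-73 + 4*(-2)) + 249 = (-73 - 8) + 249 = -81 + 249 = 168)
-M(v, 569) = -1*168 = -168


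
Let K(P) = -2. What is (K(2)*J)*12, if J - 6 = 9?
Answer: -360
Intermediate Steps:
J = 15 (J = 6 + 9 = 15)
(K(2)*J)*12 = -2*15*12 = -30*12 = -360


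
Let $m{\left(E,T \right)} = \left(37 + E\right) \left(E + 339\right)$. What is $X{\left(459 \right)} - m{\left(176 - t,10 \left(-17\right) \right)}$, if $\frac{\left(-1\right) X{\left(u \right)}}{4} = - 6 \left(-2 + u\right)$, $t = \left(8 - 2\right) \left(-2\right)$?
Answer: $-107607$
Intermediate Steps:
$t = -12$ ($t = 6 \left(-2\right) = -12$)
$m{\left(E,T \right)} = \left(37 + E\right) \left(339 + E\right)$
$X{\left(u \right)} = -48 + 24 u$ ($X{\left(u \right)} = - 4 \left(- 6 \left(-2 + u\right)\right) = - 4 \left(12 - 6 u\right) = -48 + 24 u$)
$X{\left(459 \right)} - m{\left(176 - t,10 \left(-17\right) \right)} = \left(-48 + 24 \cdot 459\right) - \left(12543 + \left(176 - -12\right)^{2} + 376 \left(176 - -12\right)\right) = \left(-48 + 11016\right) - \left(12543 + \left(176 + 12\right)^{2} + 376 \left(176 + 12\right)\right) = 10968 - \left(12543 + 188^{2} + 376 \cdot 188\right) = 10968 - \left(12543 + 35344 + 70688\right) = 10968 - 118575 = -107607$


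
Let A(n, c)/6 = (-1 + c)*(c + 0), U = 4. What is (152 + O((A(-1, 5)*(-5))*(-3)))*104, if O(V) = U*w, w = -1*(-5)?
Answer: 17888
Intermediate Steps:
A(n, c) = 6*c*(-1 + c) (A(n, c) = 6*((-1 + c)*(c + 0)) = 6*((-1 + c)*c) = 6*(c*(-1 + c)) = 6*c*(-1 + c))
w = 5
O(V) = 20 (O(V) = 4*5 = 20)
(152 + O((A(-1, 5)*(-5))*(-3)))*104 = (152 + 20)*104 = 172*104 = 17888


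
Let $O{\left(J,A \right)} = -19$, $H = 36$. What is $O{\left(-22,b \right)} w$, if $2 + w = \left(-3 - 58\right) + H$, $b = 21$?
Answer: $513$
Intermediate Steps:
$w = -27$ ($w = -2 + \left(\left(-3 - 58\right) + 36\right) = -2 + \left(-61 + 36\right) = -2 - 25 = -27$)
$O{\left(-22,b \right)} w = \left(-19\right) \left(-27\right) = 513$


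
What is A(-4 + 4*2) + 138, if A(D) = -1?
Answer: 137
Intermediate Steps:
A(-4 + 4*2) + 138 = -1 + 138 = 137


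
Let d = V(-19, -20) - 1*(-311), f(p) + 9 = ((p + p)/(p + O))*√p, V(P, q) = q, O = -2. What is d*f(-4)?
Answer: -2619 + 776*I ≈ -2619.0 + 776.0*I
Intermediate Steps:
f(p) = -9 + 2*p^(3/2)/(-2 + p) (f(p) = -9 + ((p + p)/(p - 2))*√p = -9 + ((2*p)/(-2 + p))*√p = -9 + (2*p/(-2 + p))*√p = -9 + 2*p^(3/2)/(-2 + p))
d = 291 (d = -20 - 1*(-311) = -20 + 311 = 291)
d*f(-4) = 291*((18 - 9*(-4) + 2*(-4)^(3/2))/(-2 - 4)) = 291*((18 + 36 + 2*(-8*I))/(-6)) = 291*(-(18 + 36 - 16*I)/6) = 291*(-(54 - 16*I)/6) = 291*(-9 + 8*I/3) = -2619 + 776*I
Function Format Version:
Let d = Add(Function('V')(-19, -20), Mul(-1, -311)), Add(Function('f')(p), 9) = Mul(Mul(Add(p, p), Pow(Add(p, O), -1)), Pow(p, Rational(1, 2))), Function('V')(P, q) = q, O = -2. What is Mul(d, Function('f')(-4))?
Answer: Add(-2619, Mul(776, I)) ≈ Add(-2619.0, Mul(776.00, I))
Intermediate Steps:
Function('f')(p) = Add(-9, Mul(2, Pow(p, Rational(3, 2)), Pow(Add(-2, p), -1))) (Function('f')(p) = Add(-9, Mul(Mul(Add(p, p), Pow(Add(p, -2), -1)), Pow(p, Rational(1, 2)))) = Add(-9, Mul(Mul(Mul(2, p), Pow(Add(-2, p), -1)), Pow(p, Rational(1, 2)))) = Add(-9, Mul(Mul(2, p, Pow(Add(-2, p), -1)), Pow(p, Rational(1, 2)))) = Add(-9, Mul(2, Pow(p, Rational(3, 2)), Pow(Add(-2, p), -1))))
d = 291 (d = Add(-20, Mul(-1, -311)) = Add(-20, 311) = 291)
Mul(d, Function('f')(-4)) = Mul(291, Mul(Pow(Add(-2, -4), -1), Add(18, Mul(-9, -4), Mul(2, Pow(-4, Rational(3, 2)))))) = Mul(291, Mul(Pow(-6, -1), Add(18, 36, Mul(2, Mul(-8, I))))) = Mul(291, Mul(Rational(-1, 6), Add(18, 36, Mul(-16, I)))) = Mul(291, Mul(Rational(-1, 6), Add(54, Mul(-16, I)))) = Mul(291, Add(-9, Mul(Rational(8, 3), I))) = Add(-2619, Mul(776, I))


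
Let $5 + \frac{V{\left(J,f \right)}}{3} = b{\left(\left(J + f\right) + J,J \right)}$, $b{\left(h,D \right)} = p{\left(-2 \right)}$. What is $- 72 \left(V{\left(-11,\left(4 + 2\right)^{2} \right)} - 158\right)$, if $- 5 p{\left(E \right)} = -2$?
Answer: $\frac{61848}{5} \approx 12370.0$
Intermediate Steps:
$p{\left(E \right)} = \frac{2}{5}$ ($p{\left(E \right)} = \left(- \frac{1}{5}\right) \left(-2\right) = \frac{2}{5}$)
$b{\left(h,D \right)} = \frac{2}{5}$
$V{\left(J,f \right)} = - \frac{69}{5}$ ($V{\left(J,f \right)} = -15 + 3 \cdot \frac{2}{5} = -15 + \frac{6}{5} = - \frac{69}{5}$)
$- 72 \left(V{\left(-11,\left(4 + 2\right)^{2} \right)} - 158\right) = - 72 \left(- \frac{69}{5} - 158\right) = \left(-72\right) \left(- \frac{859}{5}\right) = \frac{61848}{5}$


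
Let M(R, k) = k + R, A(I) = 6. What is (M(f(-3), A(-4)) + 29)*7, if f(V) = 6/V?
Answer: 231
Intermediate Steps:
M(R, k) = R + k
(M(f(-3), A(-4)) + 29)*7 = ((6/(-3) + 6) + 29)*7 = ((6*(-⅓) + 6) + 29)*7 = ((-2 + 6) + 29)*7 = (4 + 29)*7 = 33*7 = 231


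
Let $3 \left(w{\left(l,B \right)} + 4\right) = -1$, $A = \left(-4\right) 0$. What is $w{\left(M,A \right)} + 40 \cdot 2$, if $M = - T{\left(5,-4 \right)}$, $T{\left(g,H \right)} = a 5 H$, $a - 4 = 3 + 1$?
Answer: $\frac{227}{3} \approx 75.667$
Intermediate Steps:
$a = 8$ ($a = 4 + \left(3 + 1\right) = 4 + 4 = 8$)
$T{\left(g,H \right)} = 40 H$ ($T{\left(g,H \right)} = 8 \cdot 5 H = 40 H$)
$A = 0$
$M = 160$ ($M = - 40 \left(-4\right) = \left(-1\right) \left(-160\right) = 160$)
$w{\left(l,B \right)} = - \frac{13}{3}$ ($w{\left(l,B \right)} = -4 + \frac{1}{3} \left(-1\right) = -4 - \frac{1}{3} = - \frac{13}{3}$)
$w{\left(M,A \right)} + 40 \cdot 2 = - \frac{13}{3} + 40 \cdot 2 = - \frac{13}{3} + 80 = \frac{227}{3}$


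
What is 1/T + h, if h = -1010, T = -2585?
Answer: -2610851/2585 ≈ -1010.0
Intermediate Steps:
1/T + h = 1/(-2585) - 1010 = -1/2585 - 1010 = -2610851/2585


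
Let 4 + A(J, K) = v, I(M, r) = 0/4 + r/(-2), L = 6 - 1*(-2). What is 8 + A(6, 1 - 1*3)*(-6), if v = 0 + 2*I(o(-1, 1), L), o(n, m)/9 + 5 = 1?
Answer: 80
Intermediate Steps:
o(n, m) = -36 (o(n, m) = -45 + 9*1 = -45 + 9 = -36)
L = 8 (L = 6 + 2 = 8)
I(M, r) = -r/2 (I(M, r) = 0*(1/4) + r*(-1/2) = 0 - r/2 = -r/2)
v = -8 (v = 0 + 2*(-1/2*8) = 0 + 2*(-4) = 0 - 8 = -8)
A(J, K) = -12 (A(J, K) = -4 - 8 = -12)
8 + A(6, 1 - 1*3)*(-6) = 8 - 12*(-6) = 8 + 72 = 80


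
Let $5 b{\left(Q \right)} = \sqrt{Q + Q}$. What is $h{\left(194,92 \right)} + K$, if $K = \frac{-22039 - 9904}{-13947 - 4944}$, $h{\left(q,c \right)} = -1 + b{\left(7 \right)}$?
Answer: $\frac{13052}{18891} + \frac{\sqrt{14}}{5} \approx 1.4392$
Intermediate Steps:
$b{\left(Q \right)} = \frac{\sqrt{2} \sqrt{Q}}{5}$ ($b{\left(Q \right)} = \frac{\sqrt{Q + Q}}{5} = \frac{\sqrt{2 Q}}{5} = \frac{\sqrt{2} \sqrt{Q}}{5}$)
$h{\left(q,c \right)} = -1 + \frac{\sqrt{14}}{5}$ ($h{\left(q,c \right)} = -1 + \frac{\sqrt{2} \sqrt{7}}{5} = -1 + \frac{\sqrt{14}}{5}$)
$K = \frac{31943}{18891}$ ($K = - \frac{31943}{-18891} = \left(-31943\right) \left(- \frac{1}{18891}\right) = \frac{31943}{18891} \approx 1.6909$)
$h{\left(194,92 \right)} + K = \left(-1 + \frac{\sqrt{14}}{5}\right) + \frac{31943}{18891} = \frac{13052}{18891} + \frac{\sqrt{14}}{5}$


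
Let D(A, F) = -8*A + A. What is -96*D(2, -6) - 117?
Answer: 1227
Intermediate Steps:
D(A, F) = -7*A
-96*D(2, -6) - 117 = -(-672)*2 - 117 = -96*(-14) - 117 = 1344 - 117 = 1227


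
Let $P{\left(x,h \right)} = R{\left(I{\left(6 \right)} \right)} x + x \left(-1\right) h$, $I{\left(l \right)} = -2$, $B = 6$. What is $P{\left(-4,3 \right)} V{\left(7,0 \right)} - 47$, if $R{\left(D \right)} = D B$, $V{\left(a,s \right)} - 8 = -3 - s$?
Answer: $253$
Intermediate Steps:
$V{\left(a,s \right)} = 5 - s$ ($V{\left(a,s \right)} = 8 - \left(3 + s\right) = 5 - s$)
$R{\left(D \right)} = 6 D$ ($R{\left(D \right)} = D 6 = 6 D$)
$P{\left(x,h \right)} = - 12 x - h x$ ($P{\left(x,h \right)} = 6 \left(-2\right) x + x \left(-1\right) h = - 12 x + - x h = - 12 x - h x$)
$P{\left(-4,3 \right)} V{\left(7,0 \right)} - 47 = \left(-1\right) \left(-4\right) \left(12 + 3\right) \left(5 - 0\right) - 47 = \left(-1\right) \left(-4\right) 15 \left(5 + 0\right) - 47 = 60 \cdot 5 - 47 = 300 - 47 = 253$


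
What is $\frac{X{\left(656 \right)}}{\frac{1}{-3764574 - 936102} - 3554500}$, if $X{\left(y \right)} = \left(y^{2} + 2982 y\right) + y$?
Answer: $- \frac{11221378536384}{16708552842001} \approx -0.67159$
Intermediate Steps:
$X{\left(y \right)} = y^{2} + 2983 y$
$\frac{X{\left(656 \right)}}{\frac{1}{-3764574 - 936102} - 3554500} = \frac{656 \left(2983 + 656\right)}{\frac{1}{-3764574 - 936102} - 3554500} = \frac{656 \cdot 3639}{\frac{1}{-4700676} - 3554500} = \frac{2387184}{- \frac{1}{4700676} - 3554500} = \frac{2387184}{- \frac{16708552842001}{4700676}} = 2387184 \left(- \frac{4700676}{16708552842001}\right) = - \frac{11221378536384}{16708552842001}$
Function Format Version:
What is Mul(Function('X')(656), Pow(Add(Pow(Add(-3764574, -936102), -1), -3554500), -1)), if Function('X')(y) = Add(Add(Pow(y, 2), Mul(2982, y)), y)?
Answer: Rational(-11221378536384, 16708552842001) ≈ -0.67159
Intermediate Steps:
Function('X')(y) = Add(Pow(y, 2), Mul(2983, y))
Mul(Function('X')(656), Pow(Add(Pow(Add(-3764574, -936102), -1), -3554500), -1)) = Mul(Mul(656, Add(2983, 656)), Pow(Add(Pow(Add(-3764574, -936102), -1), -3554500), -1)) = Mul(Mul(656, 3639), Pow(Add(Pow(-4700676, -1), -3554500), -1)) = Mul(2387184, Pow(Add(Rational(-1, 4700676), -3554500), -1)) = Mul(2387184, Pow(Rational(-16708552842001, 4700676), -1)) = Mul(2387184, Rational(-4700676, 16708552842001)) = Rational(-11221378536384, 16708552842001)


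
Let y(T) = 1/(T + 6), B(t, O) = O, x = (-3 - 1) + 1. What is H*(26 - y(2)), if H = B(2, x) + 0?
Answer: -621/8 ≈ -77.625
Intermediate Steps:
x = -3 (x = -4 + 1 = -3)
y(T) = 1/(6 + T)
H = -3 (H = -3 + 0 = -3)
H*(26 - y(2)) = -3*(26 - 1/(6 + 2)) = -3*(26 - 1/8) = -3*(26 - 1*⅛) = -3*(26 - ⅛) = -3*207/8 = -621/8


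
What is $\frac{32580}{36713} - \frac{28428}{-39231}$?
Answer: $\frac{773941048}{480095901} \approx 1.6121$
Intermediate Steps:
$\frac{32580}{36713} - \frac{28428}{-39231} = 32580 \cdot \frac{1}{36713} - - \frac{9476}{13077} = \frac{32580}{36713} + \frac{9476}{13077} = \frac{773941048}{480095901}$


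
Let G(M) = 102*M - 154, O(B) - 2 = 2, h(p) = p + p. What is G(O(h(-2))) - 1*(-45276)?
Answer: 45530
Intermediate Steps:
h(p) = 2*p
O(B) = 4 (O(B) = 2 + 2 = 4)
G(M) = -154 + 102*M
G(O(h(-2))) - 1*(-45276) = (-154 + 102*4) - 1*(-45276) = (-154 + 408) + 45276 = 254 + 45276 = 45530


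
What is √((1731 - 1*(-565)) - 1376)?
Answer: 2*√230 ≈ 30.332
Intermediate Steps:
√((1731 - 1*(-565)) - 1376) = √((1731 + 565) - 1376) = √(2296 - 1376) = √920 = 2*√230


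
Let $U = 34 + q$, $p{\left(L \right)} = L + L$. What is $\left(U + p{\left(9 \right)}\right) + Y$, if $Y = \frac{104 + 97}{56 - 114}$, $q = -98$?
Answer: $- \frac{2869}{58} \approx -49.466$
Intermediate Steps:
$p{\left(L \right)} = 2 L$
$Y = - \frac{201}{58}$ ($Y = \frac{201}{-58} = 201 \left(- \frac{1}{58}\right) = - \frac{201}{58} \approx -3.4655$)
$U = -64$ ($U = 34 - 98 = -64$)
$\left(U + p{\left(9 \right)}\right) + Y = \left(-64 + 2 \cdot 9\right) - \frac{201}{58} = \left(-64 + 18\right) - \frac{201}{58} = -46 - \frac{201}{58} = - \frac{2869}{58}$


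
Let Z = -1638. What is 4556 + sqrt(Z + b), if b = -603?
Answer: 4556 + 3*I*sqrt(249) ≈ 4556.0 + 47.339*I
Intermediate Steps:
4556 + sqrt(Z + b) = 4556 + sqrt(-1638 - 603) = 4556 + sqrt(-2241) = 4556 + 3*I*sqrt(249)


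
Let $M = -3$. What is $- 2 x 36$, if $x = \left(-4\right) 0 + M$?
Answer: $216$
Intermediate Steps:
$x = -3$ ($x = \left(-4\right) 0 - 3 = 0 - 3 = -3$)
$- 2 x 36 = \left(-2\right) \left(-3\right) 36 = 6 \cdot 36 = 216$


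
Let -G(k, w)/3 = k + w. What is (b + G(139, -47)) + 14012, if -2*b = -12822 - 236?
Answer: 20265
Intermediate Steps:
G(k, w) = -3*k - 3*w (G(k, w) = -3*(k + w) = -3*k - 3*w)
b = 6529 (b = -(-12822 - 236)/2 = -½*(-13058) = 6529)
(b + G(139, -47)) + 14012 = (6529 + (-3*139 - 3*(-47))) + 14012 = (6529 + (-417 + 141)) + 14012 = (6529 - 276) + 14012 = 6253 + 14012 = 20265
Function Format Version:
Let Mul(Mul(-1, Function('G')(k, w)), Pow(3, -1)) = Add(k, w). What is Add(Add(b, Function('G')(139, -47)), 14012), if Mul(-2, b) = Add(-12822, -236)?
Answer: 20265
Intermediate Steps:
Function('G')(k, w) = Add(Mul(-3, k), Mul(-3, w)) (Function('G')(k, w) = Mul(-3, Add(k, w)) = Add(Mul(-3, k), Mul(-3, w)))
b = 6529 (b = Mul(Rational(-1, 2), Add(-12822, -236)) = Mul(Rational(-1, 2), -13058) = 6529)
Add(Add(b, Function('G')(139, -47)), 14012) = Add(Add(6529, Add(Mul(-3, 139), Mul(-3, -47))), 14012) = Add(Add(6529, Add(-417, 141)), 14012) = Add(Add(6529, -276), 14012) = Add(6253, 14012) = 20265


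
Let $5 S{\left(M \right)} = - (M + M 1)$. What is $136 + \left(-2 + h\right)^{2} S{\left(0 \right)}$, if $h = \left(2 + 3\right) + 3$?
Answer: $136$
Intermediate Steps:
$h = 8$ ($h = 5 + 3 = 8$)
$S{\left(M \right)} = - \frac{2 M}{5}$ ($S{\left(M \right)} = \frac{\left(-1\right) \left(M + M 1\right)}{5} = \frac{\left(-1\right) \left(M + M\right)}{5} = \frac{\left(-1\right) 2 M}{5} = \frac{\left(-2\right) M}{5} = - \frac{2 M}{5}$)
$136 + \left(-2 + h\right)^{2} S{\left(0 \right)} = 136 + \left(-2 + 8\right)^{2} \left(\left(- \frac{2}{5}\right) 0\right) = 136 + 6^{2} \cdot 0 = 136 + 36 \cdot 0 = 136 + 0 = 136$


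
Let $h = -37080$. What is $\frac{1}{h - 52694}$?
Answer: $- \frac{1}{89774} \approx -1.1139 \cdot 10^{-5}$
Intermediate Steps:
$\frac{1}{h - 52694} = \frac{1}{-37080 - 52694} = \frac{1}{-89774} = - \frac{1}{89774}$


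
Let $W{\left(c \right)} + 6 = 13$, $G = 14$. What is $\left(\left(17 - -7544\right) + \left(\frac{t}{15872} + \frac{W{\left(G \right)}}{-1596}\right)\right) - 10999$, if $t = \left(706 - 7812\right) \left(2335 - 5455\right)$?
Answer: $- \frac{57707665}{28272} \approx -2041.2$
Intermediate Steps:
$W{\left(c \right)} = 7$ ($W{\left(c \right)} = -6 + 13 = 7$)
$t = 22170720$ ($t = \left(-7106\right) \left(-3120\right) = 22170720$)
$\left(\left(17 - -7544\right) + \left(\frac{t}{15872} + \frac{W{\left(G \right)}}{-1596}\right)\right) - 10999 = \left(\left(17 - -7544\right) + \left(\frac{22170720}{15872} + \frac{7}{-1596}\right)\right) - 10999 = \left(\left(17 + 7544\right) + \left(22170720 \cdot \frac{1}{15872} + 7 \left(- \frac{1}{1596}\right)\right)\right) - 10999 = \left(7561 + \left(\frac{692835}{496} - \frac{1}{228}\right)\right) - 10999 = \left(7561 + \frac{39491471}{28272}\right) - 10999 = \frac{253256063}{28272} - 10999 = - \frac{57707665}{28272}$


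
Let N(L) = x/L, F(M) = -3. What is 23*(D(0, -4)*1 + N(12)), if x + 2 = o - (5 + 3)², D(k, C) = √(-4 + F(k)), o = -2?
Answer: -391/3 + 23*I*√7 ≈ -130.33 + 60.852*I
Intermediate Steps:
D(k, C) = I*√7 (D(k, C) = √(-4 - 3) = √(-7) = I*√7)
x = -68 (x = -2 + (-2 - (5 + 3)²) = -2 + (-2 - 1*8²) = -2 + (-2 - 1*64) = -2 + (-2 - 64) = -2 - 66 = -68)
N(L) = -68/L
23*(D(0, -4)*1 + N(12)) = 23*((I*√7)*1 - 68/12) = 23*(I*√7 - 68*1/12) = 23*(I*√7 - 17/3) = 23*(-17/3 + I*√7) = -391/3 + 23*I*√7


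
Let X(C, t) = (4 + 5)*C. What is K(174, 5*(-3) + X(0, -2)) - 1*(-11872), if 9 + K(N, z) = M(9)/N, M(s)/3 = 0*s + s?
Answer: 688063/58 ≈ 11863.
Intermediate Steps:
X(C, t) = 9*C
M(s) = 3*s (M(s) = 3*(0*s + s) = 3*(0 + s) = 3*s)
K(N, z) = -9 + 27/N (K(N, z) = -9 + (3*9)/N = -9 + 27/N)
K(174, 5*(-3) + X(0, -2)) - 1*(-11872) = (-9 + 27/174) - 1*(-11872) = (-9 + 27*(1/174)) + 11872 = (-9 + 9/58) + 11872 = -513/58 + 11872 = 688063/58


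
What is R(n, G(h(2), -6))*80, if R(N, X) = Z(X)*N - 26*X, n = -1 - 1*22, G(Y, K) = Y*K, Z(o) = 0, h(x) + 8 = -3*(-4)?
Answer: 49920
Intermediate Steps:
h(x) = 4 (h(x) = -8 - 3*(-4) = -8 + 12 = 4)
G(Y, K) = K*Y
n = -23 (n = -1 - 22 = -23)
R(N, X) = -26*X (R(N, X) = 0*N - 26*X = 0 - 26*X = -26*X)
R(n, G(h(2), -6))*80 = -(-156)*4*80 = -26*(-24)*80 = 624*80 = 49920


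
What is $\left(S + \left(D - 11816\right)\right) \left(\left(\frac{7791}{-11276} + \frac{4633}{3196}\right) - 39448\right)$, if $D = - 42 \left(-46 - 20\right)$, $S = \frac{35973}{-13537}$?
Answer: $\frac{21762012706556121867}{60980963194} \approx 3.5687 \cdot 10^{8}$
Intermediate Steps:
$S = - \frac{35973}{13537}$ ($S = 35973 \left(- \frac{1}{13537}\right) = - \frac{35973}{13537} \approx -2.6574$)
$D = 2772$ ($D = \left(-42\right) \left(-66\right) = 2772$)
$\left(S + \left(D - 11816\right)\right) \left(\left(\frac{7791}{-11276} + \frac{4633}{3196}\right) - 39448\right) = \left(- \frac{35973}{13537} + \left(2772 - 11816\right)\right) \left(\left(\frac{7791}{-11276} + \frac{4633}{3196}\right) - 39448\right) = \left(- \frac{35973}{13537} + \left(2772 - 11816\right)\right) \left(\left(7791 \left(- \frac{1}{11276}\right) + 4633 \cdot \frac{1}{3196}\right) - 39448\right) = \left(- \frac{35973}{13537} - 9044\right) \left(\left(- \frac{7791}{11276} + \frac{4633}{3196}\right) - 39448\right) = - \frac{122464601 \left(\frac{3417709}{4504762} - 39448\right)}{13537} = \left(- \frac{122464601}{13537}\right) \left(- \frac{177700433667}{4504762}\right) = \frac{21762012706556121867}{60980963194}$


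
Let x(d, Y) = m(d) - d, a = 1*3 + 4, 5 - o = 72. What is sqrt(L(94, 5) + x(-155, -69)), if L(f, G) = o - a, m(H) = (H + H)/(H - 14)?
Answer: sqrt(13999)/13 ≈ 9.1013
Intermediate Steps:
o = -67 (o = 5 - 1*72 = 5 - 72 = -67)
a = 7 (a = 3 + 4 = 7)
m(H) = 2*H/(-14 + H) (m(H) = (2*H)/(-14 + H) = 2*H/(-14 + H))
L(f, G) = -74 (L(f, G) = -67 - 1*7 = -67 - 7 = -74)
x(d, Y) = -d + 2*d/(-14 + d) (x(d, Y) = 2*d/(-14 + d) - d = -d + 2*d/(-14 + d))
sqrt(L(94, 5) + x(-155, -69)) = sqrt(-74 - 155*(16 - 1*(-155))/(-14 - 155)) = sqrt(-74 - 155*(16 + 155)/(-169)) = sqrt(-74 - 155*(-1/169)*171) = sqrt(-74 + 26505/169) = sqrt(13999/169) = sqrt(13999)/13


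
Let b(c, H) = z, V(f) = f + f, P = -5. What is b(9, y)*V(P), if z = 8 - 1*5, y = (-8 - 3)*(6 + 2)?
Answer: -30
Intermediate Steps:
y = -88 (y = -11*8 = -88)
z = 3 (z = 8 - 5 = 3)
V(f) = 2*f
b(c, H) = 3
b(9, y)*V(P) = 3*(2*(-5)) = 3*(-10) = -30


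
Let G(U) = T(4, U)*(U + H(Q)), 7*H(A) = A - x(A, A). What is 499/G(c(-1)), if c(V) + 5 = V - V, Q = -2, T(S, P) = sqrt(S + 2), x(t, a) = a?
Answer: -499*sqrt(6)/30 ≈ -40.743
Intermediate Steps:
T(S, P) = sqrt(2 + S)
H(A) = 0 (H(A) = (A - A)/7 = (1/7)*0 = 0)
c(V) = -5 (c(V) = -5 + (V - V) = -5 + 0 = -5)
G(U) = U*sqrt(6) (G(U) = sqrt(2 + 4)*(U + 0) = sqrt(6)*U = U*sqrt(6))
499/G(c(-1)) = 499/((-5*sqrt(6))) = 499*(-sqrt(6)/30) = -499*sqrt(6)/30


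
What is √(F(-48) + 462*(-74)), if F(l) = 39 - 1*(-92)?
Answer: I*√34057 ≈ 184.55*I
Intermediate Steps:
F(l) = 131 (F(l) = 39 + 92 = 131)
√(F(-48) + 462*(-74)) = √(131 + 462*(-74)) = √(131 - 34188) = √(-34057) = I*√34057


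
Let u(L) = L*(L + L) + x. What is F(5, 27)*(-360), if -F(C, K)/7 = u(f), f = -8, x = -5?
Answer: 309960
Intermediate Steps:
u(L) = -5 + 2*L² (u(L) = L*(L + L) - 5 = L*(2*L) - 5 = 2*L² - 5 = -5 + 2*L²)
F(C, K) = -861 (F(C, K) = -7*(-5 + 2*(-8)²) = -7*(-5 + 2*64) = -7*(-5 + 128) = -7*123 = -861)
F(5, 27)*(-360) = -861*(-360) = 309960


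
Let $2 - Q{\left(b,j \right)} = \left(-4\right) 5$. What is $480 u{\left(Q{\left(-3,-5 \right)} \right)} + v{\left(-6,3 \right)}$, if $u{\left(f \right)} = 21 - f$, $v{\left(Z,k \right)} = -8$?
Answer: $-488$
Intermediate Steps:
$Q{\left(b,j \right)} = 22$ ($Q{\left(b,j \right)} = 2 - \left(-4\right) 5 = 2 - -20 = 2 + 20 = 22$)
$480 u{\left(Q{\left(-3,-5 \right)} \right)} + v{\left(-6,3 \right)} = 480 \left(21 - 22\right) - 8 = 480 \left(-1\right) - 8 = -480 - 8 = -488$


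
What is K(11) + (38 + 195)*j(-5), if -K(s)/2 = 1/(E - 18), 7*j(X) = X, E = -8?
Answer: -15138/91 ≈ -166.35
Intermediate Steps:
j(X) = X/7
K(s) = 1/13 (K(s) = -2/(-8 - 18) = -2/(-26) = -2*(-1/26) = 1/13)
K(11) + (38 + 195)*j(-5) = 1/13 + (38 + 195)*((1/7)*(-5)) = 1/13 + 233*(-5/7) = 1/13 - 1165/7 = -15138/91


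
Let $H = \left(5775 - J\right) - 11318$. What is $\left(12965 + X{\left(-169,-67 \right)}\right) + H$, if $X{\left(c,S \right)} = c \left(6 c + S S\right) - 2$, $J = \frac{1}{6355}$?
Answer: $- \frac{3684978526}{6355} \approx -5.7986 \cdot 10^{5}$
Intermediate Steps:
$J = \frac{1}{6355} \approx 0.00015736$
$X{\left(c,S \right)} = -2 + c \left(S^{2} + 6 c\right)$ ($X{\left(c,S \right)} = c \left(6 c + S^{2}\right) - 2 = c \left(S^{2} + 6 c\right) - 2 = -2 + c \left(S^{2} + 6 c\right)$)
$H = - \frac{35225766}{6355}$ ($H = \left(5775 - \frac{1}{6355}\right) - 11318 = \frac{36700124}{6355} - 11318 = - \frac{35225766}{6355} \approx -5543.0$)
$\left(12965 + X{\left(-169,-67 \right)}\right) + H = \left(12965 - \left(2 - 171366 + 758641\right)\right) - \frac{35225766}{6355} = \left(12965 - 587277\right) - \frac{35225766}{6355} = -574312 - \frac{35225766}{6355} = - \frac{3684978526}{6355}$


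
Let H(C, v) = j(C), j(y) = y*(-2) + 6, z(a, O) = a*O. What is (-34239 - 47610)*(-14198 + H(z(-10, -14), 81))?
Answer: 1184518728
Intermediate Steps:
z(a, O) = O*a
j(y) = 6 - 2*y (j(y) = -2*y + 6 = 6 - 2*y)
H(C, v) = 6 - 2*C
(-34239 - 47610)*(-14198 + H(z(-10, -14), 81)) = (-34239 - 47610)*(-14198 + (6 - (-28)*(-10))) = -81849*(-14198 + (6 - 2*140)) = -81849*(-14198 + (6 - 280)) = -81849*(-14198 - 274) = -81849*(-14472) = 1184518728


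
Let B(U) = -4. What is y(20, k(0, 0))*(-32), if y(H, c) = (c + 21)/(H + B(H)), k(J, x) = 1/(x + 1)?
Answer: -44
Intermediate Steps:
k(J, x) = 1/(1 + x)
y(H, c) = (21 + c)/(-4 + H) (y(H, c) = (c + 21)/(H - 4) = (21 + c)/(-4 + H))
y(20, k(0, 0))*(-32) = ((21 + 1/(1 + 0))/(-4 + 20))*(-32) = ((21 + 1/1)/16)*(-32) = ((21 + 1)/16)*(-32) = ((1/16)*22)*(-32) = (11/8)*(-32) = -44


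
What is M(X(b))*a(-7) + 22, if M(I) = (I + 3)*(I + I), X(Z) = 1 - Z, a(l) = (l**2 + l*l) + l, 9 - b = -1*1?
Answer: 9850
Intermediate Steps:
b = 10 (b = 9 - (-1) = 9 - 1*(-1) = 9 + 1 = 10)
a(l) = l + 2*l**2 (a(l) = (l**2 + l**2) + l = 2*l**2 + l = l + 2*l**2)
M(I) = 2*I*(3 + I) (M(I) = (3 + I)*(2*I) = 2*I*(3 + I))
M(X(b))*a(-7) + 22 = (2*(1 - 1*10)*(3 + (1 - 1*10)))*(-7*(1 + 2*(-7))) + 22 = (2*(1 - 10)*(3 + (1 - 10)))*(-7*(1 - 14)) + 22 = (2*(-9)*(3 - 9))*(-7*(-13)) + 22 = (2*(-9)*(-6))*91 + 22 = 108*91 + 22 = 9828 + 22 = 9850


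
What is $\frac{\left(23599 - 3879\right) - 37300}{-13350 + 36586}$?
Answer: $- \frac{4395}{5809} \approx -0.75658$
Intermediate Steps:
$\frac{\left(23599 - 3879\right) - 37300}{-13350 + 36586} = \frac{19720 - 37300}{23236} = \left(-17580\right) \frac{1}{23236} = - \frac{4395}{5809}$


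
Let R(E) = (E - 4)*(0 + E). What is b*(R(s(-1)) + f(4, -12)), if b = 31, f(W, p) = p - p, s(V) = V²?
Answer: -93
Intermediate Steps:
f(W, p) = 0
R(E) = E*(-4 + E) (R(E) = (-4 + E)*E = E*(-4 + E))
b*(R(s(-1)) + f(4, -12)) = 31*((-1)²*(-4 + (-1)²) + 0) = 31*(1*(-4 + 1) + 0) = 31*(1*(-3) + 0) = 31*(-3 + 0) = 31*(-3) = -93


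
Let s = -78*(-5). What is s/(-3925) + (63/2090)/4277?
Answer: -19919631/200487430 ≈ -0.099356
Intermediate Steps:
s = 390
s/(-3925) + (63/2090)/4277 = 390/(-3925) + (63/2090)/4277 = 390*(-1/3925) + (63*(1/2090))*(1/4277) = -78/785 + (63/2090)*(1/4277) = -78/785 + 9/1276990 = -19919631/200487430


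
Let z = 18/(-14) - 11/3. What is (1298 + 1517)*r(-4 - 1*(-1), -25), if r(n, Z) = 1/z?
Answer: -59115/104 ≈ -568.41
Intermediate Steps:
z = -104/21 (z = 18*(-1/14) - 11*⅓ = -9/7 - 11/3 = -104/21 ≈ -4.9524)
r(n, Z) = -21/104 (r(n, Z) = 1/(-104/21) = -21/104)
(1298 + 1517)*r(-4 - 1*(-1), -25) = (1298 + 1517)*(-21/104) = 2815*(-21/104) = -59115/104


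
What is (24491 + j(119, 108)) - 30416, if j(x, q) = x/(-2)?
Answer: -11969/2 ≈ -5984.5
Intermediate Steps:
j(x, q) = -x/2 (j(x, q) = x*(-1/2) = -x/2)
(24491 + j(119, 108)) - 30416 = (24491 - 1/2*119) - 30416 = (24491 - 119/2) - 30416 = 48863/2 - 30416 = -11969/2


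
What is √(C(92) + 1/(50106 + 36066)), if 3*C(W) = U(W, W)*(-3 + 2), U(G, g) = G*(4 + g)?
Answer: I*√5465251576281/43086 ≈ 54.259*I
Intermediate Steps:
C(W) = -W*(4 + W)/3 (C(W) = ((W*(4 + W))*(-3 + 2))/3 = ((W*(4 + W))*(-1))/3 = (-W*(4 + W))/3 = -W*(4 + W)/3)
√(C(92) + 1/(50106 + 36066)) = √(-⅓*92*(4 + 92) + 1/(50106 + 36066)) = √(-⅓*92*96 + 1/86172) = √(-2944 + 1/86172) = √(-253690367/86172) = I*√5465251576281/43086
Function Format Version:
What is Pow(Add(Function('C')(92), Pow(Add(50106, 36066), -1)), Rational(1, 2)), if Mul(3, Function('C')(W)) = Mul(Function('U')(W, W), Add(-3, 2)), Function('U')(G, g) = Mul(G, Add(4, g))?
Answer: Mul(Rational(1, 43086), I, Pow(5465251576281, Rational(1, 2))) ≈ Mul(54.259, I)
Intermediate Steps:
Function('C')(W) = Mul(Rational(-1, 3), W, Add(4, W)) (Function('C')(W) = Mul(Rational(1, 3), Mul(Mul(W, Add(4, W)), Add(-3, 2))) = Mul(Rational(1, 3), Mul(Mul(W, Add(4, W)), -1)) = Mul(Rational(1, 3), Mul(-1, W, Add(4, W))) = Mul(Rational(-1, 3), W, Add(4, W)))
Pow(Add(Function('C')(92), Pow(Add(50106, 36066), -1)), Rational(1, 2)) = Pow(Add(Mul(Rational(-1, 3), 92, Add(4, 92)), Pow(Add(50106, 36066), -1)), Rational(1, 2)) = Pow(Add(Mul(Rational(-1, 3), 92, 96), Pow(86172, -1)), Rational(1, 2)) = Pow(Add(-2944, Rational(1, 86172)), Rational(1, 2)) = Pow(Rational(-253690367, 86172), Rational(1, 2)) = Mul(Rational(1, 43086), I, Pow(5465251576281, Rational(1, 2)))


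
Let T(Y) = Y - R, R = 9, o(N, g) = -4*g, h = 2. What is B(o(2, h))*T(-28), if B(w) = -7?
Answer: 259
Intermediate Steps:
T(Y) = -9 + Y (T(Y) = Y - 1*9 = Y - 9 = -9 + Y)
B(o(2, h))*T(-28) = -7*(-9 - 28) = -7*(-37) = 259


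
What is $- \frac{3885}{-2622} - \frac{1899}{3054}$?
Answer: $\frac{191267}{222433} \approx 0.85989$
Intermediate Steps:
$- \frac{3885}{-2622} - \frac{1899}{3054} = \left(-3885\right) \left(- \frac{1}{2622}\right) - \frac{633}{1018} = \frac{1295}{874} - \frac{633}{1018} = \frac{191267}{222433}$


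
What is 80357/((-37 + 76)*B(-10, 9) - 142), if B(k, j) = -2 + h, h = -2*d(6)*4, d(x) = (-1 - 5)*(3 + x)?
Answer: 80357/16628 ≈ 4.8326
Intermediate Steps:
d(x) = -18 - 6*x (d(x) = -6*(3 + x) = -18 - 6*x)
h = 432 (h = -2*(-18 - 6*6)*4 = -2*(-18 - 36)*4 = -2*(-54)*4 = 108*4 = 432)
B(k, j) = 430 (B(k, j) = -2 + 432 = 430)
80357/((-37 + 76)*B(-10, 9) - 142) = 80357/((-37 + 76)*430 - 142) = 80357/(39*430 - 142) = 80357/(16770 - 142) = 80357/16628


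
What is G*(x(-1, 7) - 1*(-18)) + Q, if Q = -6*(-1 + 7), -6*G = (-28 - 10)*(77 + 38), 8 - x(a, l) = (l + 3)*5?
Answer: -17516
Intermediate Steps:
x(a, l) = -7 - 5*l (x(a, l) = 8 - (l + 3)*5 = 8 - (3 + l)*5 = 8 - (15 + 5*l) = 8 + (-15 - 5*l) = -7 - 5*l)
G = 2185/3 (G = -(-28 - 10)*(77 + 38)/6 = -(-19)*115/3 = -1/6*(-4370) = 2185/3 ≈ 728.33)
Q = -36 (Q = -6*6 = -36)
G*(x(-1, 7) - 1*(-18)) + Q = 2185*((-7 - 5*7) - 1*(-18))/3 - 36 = 2185*((-7 - 35) + 18)/3 - 36 = 2185*(-42 + 18)/3 - 36 = (2185/3)*(-24) - 36 = -17480 - 36 = -17516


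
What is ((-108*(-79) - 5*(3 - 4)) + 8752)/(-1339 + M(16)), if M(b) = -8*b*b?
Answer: -5763/1129 ≈ -5.1045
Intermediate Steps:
M(b) = -8*b²
((-108*(-79) - 5*(3 - 4)) + 8752)/(-1339 + M(16)) = ((-108*(-79) - 5*(3 - 4)) + 8752)/(-1339 - 8*16²) = ((8532 - 5*(-1)) + 8752)/(-1339 - 8*256) = ((8532 + 5) + 8752)/(-1339 - 2048) = (8537 + 8752)/(-3387) = 17289*(-1/3387) = -5763/1129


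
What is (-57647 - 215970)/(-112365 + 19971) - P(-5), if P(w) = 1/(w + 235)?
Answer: 15709879/5312655 ≈ 2.9571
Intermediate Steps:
P(w) = 1/(235 + w)
(-57647 - 215970)/(-112365 + 19971) - P(-5) = (-57647 - 215970)/(-112365 + 19971) - 1/(235 - 5) = -273617/(-92394) - 1/230 = -273617*(-1/92394) - 1*1/230 = 273617/92394 - 1/230 = 15709879/5312655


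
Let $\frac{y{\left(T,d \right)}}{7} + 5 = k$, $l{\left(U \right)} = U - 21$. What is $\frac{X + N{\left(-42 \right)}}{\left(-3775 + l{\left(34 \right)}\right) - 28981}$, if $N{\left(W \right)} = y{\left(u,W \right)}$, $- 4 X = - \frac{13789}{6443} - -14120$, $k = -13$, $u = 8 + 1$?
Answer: $\frac{94208643}{843852596} \approx 0.11164$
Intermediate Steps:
$u = 9$
$X = - \frac{90961371}{25772}$ ($X = - \frac{- \frac{13789}{6443} - -14120}{4} = - \frac{\left(-13789\right) \frac{1}{6443} + 14120}{4} = - \frac{- \frac{13789}{6443} + 14120}{4} = \left(- \frac{1}{4}\right) \frac{90961371}{6443} = - \frac{90961371}{25772} \approx -3529.5$)
$l{\left(U \right)} = -21 + U$ ($l{\left(U \right)} = U - 21 = -21 + U$)
$y{\left(T,d \right)} = -126$ ($y{\left(T,d \right)} = -35 + 7 \left(-13\right) = -35 - 91 = -126$)
$N{\left(W \right)} = -126$
$\frac{X + N{\left(-42 \right)}}{\left(-3775 + l{\left(34 \right)}\right) - 28981} = \frac{- \frac{90961371}{25772} - 126}{\left(-3775 + \left(-21 + 34\right)\right) - 28981} = - \frac{94208643}{25772 \left(\left(-3775 + 13\right) - 28981\right)} = - \frac{94208643}{25772 \left(-3762 - 28981\right)} = - \frac{94208643}{25772 \left(-32743\right)} = \left(- \frac{94208643}{25772}\right) \left(- \frac{1}{32743}\right) = \frac{94208643}{843852596}$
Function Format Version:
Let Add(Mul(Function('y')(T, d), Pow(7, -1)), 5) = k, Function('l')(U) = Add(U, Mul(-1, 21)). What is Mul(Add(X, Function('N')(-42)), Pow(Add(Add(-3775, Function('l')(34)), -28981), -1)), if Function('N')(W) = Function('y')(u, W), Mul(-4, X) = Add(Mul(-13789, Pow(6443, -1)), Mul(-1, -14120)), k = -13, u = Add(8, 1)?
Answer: Rational(94208643, 843852596) ≈ 0.11164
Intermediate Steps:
u = 9
X = Rational(-90961371, 25772) (X = Mul(Rational(-1, 4), Add(Mul(-13789, Pow(6443, -1)), Mul(-1, -14120))) = Mul(Rational(-1, 4), Add(Mul(-13789, Rational(1, 6443)), 14120)) = Mul(Rational(-1, 4), Add(Rational(-13789, 6443), 14120)) = Mul(Rational(-1, 4), Rational(90961371, 6443)) = Rational(-90961371, 25772) ≈ -3529.5)
Function('l')(U) = Add(-21, U) (Function('l')(U) = Add(U, -21) = Add(-21, U))
Function('y')(T, d) = -126 (Function('y')(T, d) = Add(-35, Mul(7, -13)) = Add(-35, -91) = -126)
Function('N')(W) = -126
Mul(Add(X, Function('N')(-42)), Pow(Add(Add(-3775, Function('l')(34)), -28981), -1)) = Mul(Add(Rational(-90961371, 25772), -126), Pow(Add(Add(-3775, Add(-21, 34)), -28981), -1)) = Mul(Rational(-94208643, 25772), Pow(Add(Add(-3775, 13), -28981), -1)) = Mul(Rational(-94208643, 25772), Pow(Add(-3762, -28981), -1)) = Mul(Rational(-94208643, 25772), Pow(-32743, -1)) = Mul(Rational(-94208643, 25772), Rational(-1, 32743)) = Rational(94208643, 843852596)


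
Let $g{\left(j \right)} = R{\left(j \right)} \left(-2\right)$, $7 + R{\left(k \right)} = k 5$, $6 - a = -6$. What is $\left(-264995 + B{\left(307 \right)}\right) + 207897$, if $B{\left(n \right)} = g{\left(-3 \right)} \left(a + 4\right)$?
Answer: $-56394$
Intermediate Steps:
$a = 12$ ($a = 6 - -6 = 6 + 6 = 12$)
$R{\left(k \right)} = -7 + 5 k$ ($R{\left(k \right)} = -7 + k 5 = -7 + 5 k$)
$g{\left(j \right)} = 14 - 10 j$ ($g{\left(j \right)} = \left(-7 + 5 j\right) \left(-2\right) = 14 - 10 j$)
$B{\left(n \right)} = 704$ ($B{\left(n \right)} = \left(14 - -30\right) \left(12 + 4\right) = \left(14 + 30\right) 16 = 44 \cdot 16 = 704$)
$\left(-264995 + B{\left(307 \right)}\right) + 207897 = \left(-264995 + 704\right) + 207897 = -264291 + 207897 = -56394$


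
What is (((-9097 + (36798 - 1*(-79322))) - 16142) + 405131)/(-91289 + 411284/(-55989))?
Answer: -27771215868/5111591105 ≈ -5.4330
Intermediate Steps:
(((-9097 + (36798 - 1*(-79322))) - 16142) + 405131)/(-91289 + 411284/(-55989)) = (((-9097 + (36798 + 79322)) - 16142) + 405131)/(-91289 + 411284*(-1/55989)) = (((-9097 + 116120) - 16142) + 405131)/(-91289 - 411284/55989) = ((107023 - 16142) + 405131)/(-5111591105/55989) = (90881 + 405131)*(-55989/5111591105) = 496012*(-55989/5111591105) = -27771215868/5111591105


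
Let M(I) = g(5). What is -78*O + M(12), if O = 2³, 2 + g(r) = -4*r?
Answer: -646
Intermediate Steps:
g(r) = -2 - 4*r
M(I) = -22 (M(I) = -2 - 4*5 = -2 - 20 = -22)
O = 8
-78*O + M(12) = -78*8 - 22 = -624 - 22 = -646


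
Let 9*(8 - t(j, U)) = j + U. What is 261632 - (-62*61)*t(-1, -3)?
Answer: 2642120/9 ≈ 2.9357e+5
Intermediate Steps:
t(j, U) = 8 - U/9 - j/9 (t(j, U) = 8 - (j + U)/9 = 8 - (U + j)/9 = 8 + (-U/9 - j/9) = 8 - U/9 - j/9)
261632 - (-62*61)*t(-1, -3) = 261632 - (-62*61)*(8 - 1/9*(-3) - 1/9*(-1)) = 261632 - (-3782)*(8 + 1/3 + 1/9) = 261632 - (-3782)*76/9 = 261632 - 1*(-287432/9) = 261632 + 287432/9 = 2642120/9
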